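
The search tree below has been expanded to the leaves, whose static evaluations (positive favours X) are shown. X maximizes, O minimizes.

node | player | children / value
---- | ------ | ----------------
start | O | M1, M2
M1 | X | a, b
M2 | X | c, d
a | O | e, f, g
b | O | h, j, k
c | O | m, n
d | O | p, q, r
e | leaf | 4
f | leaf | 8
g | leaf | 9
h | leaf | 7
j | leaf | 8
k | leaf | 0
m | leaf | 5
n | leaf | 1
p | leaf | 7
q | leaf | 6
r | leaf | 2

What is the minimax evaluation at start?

a (O): min(4, 8, 9) = 4
b (O): min(7, 8, 0) = 0
M1 (X): max(4, 0) = 4
c (O): min(5, 1) = 1
d (O): min(7, 6, 2) = 2
M2 (X): max(1, 2) = 2
start (O): min(4, 2) = 2

2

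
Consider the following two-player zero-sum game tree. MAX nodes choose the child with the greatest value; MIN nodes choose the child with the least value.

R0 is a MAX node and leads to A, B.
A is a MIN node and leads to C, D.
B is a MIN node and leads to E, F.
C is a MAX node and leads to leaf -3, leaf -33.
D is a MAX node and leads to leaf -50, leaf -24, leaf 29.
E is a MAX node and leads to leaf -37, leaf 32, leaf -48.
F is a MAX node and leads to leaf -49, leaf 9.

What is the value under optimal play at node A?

-3

C (MAX): max(-3, -33) = -3
D (MAX): max(-50, -24, 29) = 29
A (MIN): min(-3, 29) = -3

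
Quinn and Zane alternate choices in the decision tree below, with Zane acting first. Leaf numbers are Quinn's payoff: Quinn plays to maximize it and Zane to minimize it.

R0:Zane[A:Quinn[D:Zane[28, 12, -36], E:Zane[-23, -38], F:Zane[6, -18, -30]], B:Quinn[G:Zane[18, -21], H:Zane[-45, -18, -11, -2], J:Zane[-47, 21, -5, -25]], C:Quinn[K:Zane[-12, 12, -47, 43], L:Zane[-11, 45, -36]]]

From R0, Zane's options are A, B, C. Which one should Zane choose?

D (Zane): min(28, 12, -36) = -36
E (Zane): min(-23, -38) = -38
F (Zane): min(6, -18, -30) = -30
A (Quinn): max(-36, -38, -30) = -30
G (Zane): min(18, -21) = -21
H (Zane): min(-45, -18, -11, -2) = -45
J (Zane): min(-47, 21, -5, -25) = -47
B (Quinn): max(-21, -45, -47) = -21
K (Zane): min(-12, 12, -47, 43) = -47
L (Zane): min(-11, 45, -36) = -36
C (Quinn): max(-47, -36) = -36
R0 (Zane): min(-30, -21, -36) = -36
Zane at R0 wants the lowest of {A=-30, B=-21, C=-36}, so chooses C.

C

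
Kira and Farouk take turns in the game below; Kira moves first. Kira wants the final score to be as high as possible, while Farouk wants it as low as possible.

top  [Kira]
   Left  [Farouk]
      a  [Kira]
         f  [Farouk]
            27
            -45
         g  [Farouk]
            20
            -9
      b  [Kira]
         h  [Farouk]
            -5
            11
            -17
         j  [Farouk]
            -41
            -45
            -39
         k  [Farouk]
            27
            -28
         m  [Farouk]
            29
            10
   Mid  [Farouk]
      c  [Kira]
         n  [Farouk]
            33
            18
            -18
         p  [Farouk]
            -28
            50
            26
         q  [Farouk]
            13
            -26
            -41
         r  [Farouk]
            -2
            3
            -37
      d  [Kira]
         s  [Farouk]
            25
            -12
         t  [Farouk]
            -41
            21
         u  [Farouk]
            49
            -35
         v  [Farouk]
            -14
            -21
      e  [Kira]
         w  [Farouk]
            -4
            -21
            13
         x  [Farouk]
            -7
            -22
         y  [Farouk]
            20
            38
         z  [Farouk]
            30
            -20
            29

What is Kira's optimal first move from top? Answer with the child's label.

f (Farouk): min(27, -45) = -45
g (Farouk): min(20, -9) = -9
a (Kira): max(-45, -9) = -9
h (Farouk): min(-5, 11, -17) = -17
j (Farouk): min(-41, -45, -39) = -45
k (Farouk): min(27, -28) = -28
m (Farouk): min(29, 10) = 10
b (Kira): max(-17, -45, -28, 10) = 10
Left (Farouk): min(-9, 10) = -9
n (Farouk): min(33, 18, -18) = -18
p (Farouk): min(-28, 50, 26) = -28
q (Farouk): min(13, -26, -41) = -41
r (Farouk): min(-2, 3, -37) = -37
c (Kira): max(-18, -28, -41, -37) = -18
s (Farouk): min(25, -12) = -12
t (Farouk): min(-41, 21) = -41
u (Farouk): min(49, -35) = -35
v (Farouk): min(-14, -21) = -21
d (Kira): max(-12, -41, -35, -21) = -12
w (Farouk): min(-4, -21, 13) = -21
x (Farouk): min(-7, -22) = -22
y (Farouk): min(20, 38) = 20
z (Farouk): min(30, -20, 29) = -20
e (Kira): max(-21, -22, 20, -20) = 20
Mid (Farouk): min(-18, -12, 20) = -18
top (Kira): max(-9, -18) = -9
Kira at top wants the highest of {Left=-9, Mid=-18}, so chooses Left.

Left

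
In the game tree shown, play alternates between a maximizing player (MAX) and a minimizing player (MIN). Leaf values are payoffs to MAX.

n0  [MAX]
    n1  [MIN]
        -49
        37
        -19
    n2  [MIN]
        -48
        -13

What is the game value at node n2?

-48

n2 (MIN): min(-48, -13) = -48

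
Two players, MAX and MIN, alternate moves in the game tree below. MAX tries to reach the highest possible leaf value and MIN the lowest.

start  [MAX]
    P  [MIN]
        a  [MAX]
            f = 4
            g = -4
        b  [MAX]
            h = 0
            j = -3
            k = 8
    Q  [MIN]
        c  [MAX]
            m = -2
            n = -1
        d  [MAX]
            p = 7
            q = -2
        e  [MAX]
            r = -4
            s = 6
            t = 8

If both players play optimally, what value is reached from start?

a (MAX): max(4, -4) = 4
b (MAX): max(0, -3, 8) = 8
P (MIN): min(4, 8) = 4
c (MAX): max(-2, -1) = -1
d (MAX): max(7, -2) = 7
e (MAX): max(-4, 6, 8) = 8
Q (MIN): min(-1, 7, 8) = -1
start (MAX): max(4, -1) = 4

4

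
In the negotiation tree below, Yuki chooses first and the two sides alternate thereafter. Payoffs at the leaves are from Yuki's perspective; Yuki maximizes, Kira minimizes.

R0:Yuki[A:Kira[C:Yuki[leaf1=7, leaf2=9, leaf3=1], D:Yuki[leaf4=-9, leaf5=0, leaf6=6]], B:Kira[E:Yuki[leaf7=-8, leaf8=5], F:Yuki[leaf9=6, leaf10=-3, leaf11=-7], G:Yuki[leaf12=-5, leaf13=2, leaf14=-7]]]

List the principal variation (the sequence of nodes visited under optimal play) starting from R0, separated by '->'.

C (Yuki): max(7, 9, 1) = 9
D (Yuki): max(-9, 0, 6) = 6
A (Kira): min(9, 6) = 6
E (Yuki): max(-8, 5) = 5
F (Yuki): max(6, -3, -7) = 6
G (Yuki): max(-5, 2, -7) = 2
B (Kira): min(5, 6, 2) = 2
R0 (Yuki): max(6, 2) = 6
At R0, Yuki picks A (highest: 6).
At A, Kira picks D (lowest: 6).
At D, Yuki picks leaf6 (highest: 6).
Terminal value 6.

R0 -> A -> D -> leaf6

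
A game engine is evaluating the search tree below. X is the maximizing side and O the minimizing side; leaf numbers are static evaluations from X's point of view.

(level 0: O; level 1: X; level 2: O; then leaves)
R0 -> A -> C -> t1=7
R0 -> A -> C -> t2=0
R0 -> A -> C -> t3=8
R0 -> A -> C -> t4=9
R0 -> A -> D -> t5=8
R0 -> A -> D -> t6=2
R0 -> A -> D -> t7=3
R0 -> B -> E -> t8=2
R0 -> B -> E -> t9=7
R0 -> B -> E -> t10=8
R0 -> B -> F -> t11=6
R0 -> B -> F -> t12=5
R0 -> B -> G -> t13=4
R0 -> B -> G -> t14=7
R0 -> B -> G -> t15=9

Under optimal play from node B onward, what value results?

E (O): min(2, 7, 8) = 2
F (O): min(6, 5) = 5
G (O): min(4, 7, 9) = 4
B (X): max(2, 5, 4) = 5

5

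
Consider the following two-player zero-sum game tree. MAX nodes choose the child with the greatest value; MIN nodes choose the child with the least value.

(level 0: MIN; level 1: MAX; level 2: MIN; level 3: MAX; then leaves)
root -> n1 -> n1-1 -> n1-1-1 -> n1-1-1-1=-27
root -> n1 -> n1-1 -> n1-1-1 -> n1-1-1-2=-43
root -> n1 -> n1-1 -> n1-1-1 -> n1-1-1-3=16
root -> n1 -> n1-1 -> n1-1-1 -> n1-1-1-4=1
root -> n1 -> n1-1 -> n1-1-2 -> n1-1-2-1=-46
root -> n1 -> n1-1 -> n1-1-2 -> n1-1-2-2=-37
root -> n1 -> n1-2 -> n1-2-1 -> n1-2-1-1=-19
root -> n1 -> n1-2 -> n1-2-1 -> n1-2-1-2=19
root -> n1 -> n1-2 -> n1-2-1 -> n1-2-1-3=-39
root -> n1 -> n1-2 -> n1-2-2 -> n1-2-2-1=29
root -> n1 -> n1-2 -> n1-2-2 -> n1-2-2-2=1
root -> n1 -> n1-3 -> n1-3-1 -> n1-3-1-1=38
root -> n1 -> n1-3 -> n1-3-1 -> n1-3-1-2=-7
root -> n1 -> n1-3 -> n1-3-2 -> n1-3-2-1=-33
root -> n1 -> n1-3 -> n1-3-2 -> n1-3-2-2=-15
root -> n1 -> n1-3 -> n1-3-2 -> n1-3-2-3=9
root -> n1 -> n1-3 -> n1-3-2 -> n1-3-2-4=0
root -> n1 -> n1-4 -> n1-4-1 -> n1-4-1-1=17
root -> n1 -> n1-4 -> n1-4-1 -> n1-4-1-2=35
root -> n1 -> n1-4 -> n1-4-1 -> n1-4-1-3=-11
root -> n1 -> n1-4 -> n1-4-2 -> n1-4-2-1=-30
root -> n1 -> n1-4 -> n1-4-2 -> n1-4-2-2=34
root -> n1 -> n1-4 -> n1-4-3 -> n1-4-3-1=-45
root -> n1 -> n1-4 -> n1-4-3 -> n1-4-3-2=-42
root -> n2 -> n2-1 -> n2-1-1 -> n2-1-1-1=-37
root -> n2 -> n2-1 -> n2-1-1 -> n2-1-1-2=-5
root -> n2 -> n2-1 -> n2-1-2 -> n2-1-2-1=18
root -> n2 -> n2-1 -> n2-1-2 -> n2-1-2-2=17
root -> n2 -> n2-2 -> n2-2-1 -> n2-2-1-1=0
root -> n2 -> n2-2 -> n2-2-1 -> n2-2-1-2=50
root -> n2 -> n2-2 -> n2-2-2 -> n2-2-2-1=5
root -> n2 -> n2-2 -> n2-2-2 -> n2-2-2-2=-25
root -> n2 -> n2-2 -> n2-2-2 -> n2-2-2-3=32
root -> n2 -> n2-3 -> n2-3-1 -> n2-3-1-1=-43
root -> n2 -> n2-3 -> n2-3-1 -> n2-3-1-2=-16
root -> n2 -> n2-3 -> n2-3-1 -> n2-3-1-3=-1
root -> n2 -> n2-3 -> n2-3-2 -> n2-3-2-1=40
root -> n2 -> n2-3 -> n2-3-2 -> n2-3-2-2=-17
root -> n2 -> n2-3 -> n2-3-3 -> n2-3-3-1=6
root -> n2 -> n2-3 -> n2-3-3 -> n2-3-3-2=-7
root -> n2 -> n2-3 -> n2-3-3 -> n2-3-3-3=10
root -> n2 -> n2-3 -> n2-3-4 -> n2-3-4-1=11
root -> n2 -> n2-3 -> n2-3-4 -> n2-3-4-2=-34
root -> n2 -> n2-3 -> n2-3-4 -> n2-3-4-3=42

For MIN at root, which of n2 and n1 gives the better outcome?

n1

n2-1-1 (MAX): max(-37, -5) = -5
n2-1-2 (MAX): max(18, 17) = 18
n2-1 (MIN): min(-5, 18) = -5
n2-2-1 (MAX): max(0, 50) = 50
n2-2-2 (MAX): max(5, -25, 32) = 32
n2-2 (MIN): min(50, 32) = 32
n2-3-1 (MAX): max(-43, -16, -1) = -1
n2-3-2 (MAX): max(40, -17) = 40
n2-3-3 (MAX): max(6, -7, 10) = 10
n2-3-4 (MAX): max(11, -34, 42) = 42
n2-3 (MIN): min(-1, 40, 10, 42) = -1
n2 (MAX): max(-5, 32, -1) = 32
n1-1-1 (MAX): max(-27, -43, 16, 1) = 16
n1-1-2 (MAX): max(-46, -37) = -37
n1-1 (MIN): min(16, -37) = -37
n1-2-1 (MAX): max(-19, 19, -39) = 19
n1-2-2 (MAX): max(29, 1) = 29
n1-2 (MIN): min(19, 29) = 19
n1-3-1 (MAX): max(38, -7) = 38
n1-3-2 (MAX): max(-33, -15, 9, 0) = 9
n1-3 (MIN): min(38, 9) = 9
n1-4-1 (MAX): max(17, 35, -11) = 35
n1-4-2 (MAX): max(-30, 34) = 34
n1-4-3 (MAX): max(-45, -42) = -42
n1-4 (MIN): min(35, 34, -42) = -42
n1 (MAX): max(-37, 19, 9, -42) = 19
MIN prefers the lower value; n2=32, n1=19. n1 is better since 19 < 32.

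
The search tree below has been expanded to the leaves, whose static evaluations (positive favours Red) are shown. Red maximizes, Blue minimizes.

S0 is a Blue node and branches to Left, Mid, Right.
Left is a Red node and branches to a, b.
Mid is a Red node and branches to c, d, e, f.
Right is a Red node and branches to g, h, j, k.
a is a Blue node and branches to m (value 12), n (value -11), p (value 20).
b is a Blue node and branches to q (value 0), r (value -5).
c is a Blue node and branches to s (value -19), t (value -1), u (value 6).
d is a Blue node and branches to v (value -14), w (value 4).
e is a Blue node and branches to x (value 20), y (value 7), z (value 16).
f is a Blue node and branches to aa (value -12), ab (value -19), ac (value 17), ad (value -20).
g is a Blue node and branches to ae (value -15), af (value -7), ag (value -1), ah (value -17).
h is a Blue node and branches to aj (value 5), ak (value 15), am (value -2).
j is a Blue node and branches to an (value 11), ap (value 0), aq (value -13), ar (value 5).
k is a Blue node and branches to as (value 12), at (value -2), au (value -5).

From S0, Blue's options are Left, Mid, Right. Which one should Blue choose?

Left

a (Blue): min(12, -11, 20) = -11
b (Blue): min(0, -5) = -5
Left (Red): max(-11, -5) = -5
c (Blue): min(-19, -1, 6) = -19
d (Blue): min(-14, 4) = -14
e (Blue): min(20, 7, 16) = 7
f (Blue): min(-12, -19, 17, -20) = -20
Mid (Red): max(-19, -14, 7, -20) = 7
g (Blue): min(-15, -7, -1, -17) = -17
h (Blue): min(5, 15, -2) = -2
j (Blue): min(11, 0, -13, 5) = -13
k (Blue): min(12, -2, -5) = -5
Right (Red): max(-17, -2, -13, -5) = -2
S0 (Blue): min(-5, 7, -2) = -5
Blue at S0 wants the lowest of {Left=-5, Mid=7, Right=-2}, so chooses Left.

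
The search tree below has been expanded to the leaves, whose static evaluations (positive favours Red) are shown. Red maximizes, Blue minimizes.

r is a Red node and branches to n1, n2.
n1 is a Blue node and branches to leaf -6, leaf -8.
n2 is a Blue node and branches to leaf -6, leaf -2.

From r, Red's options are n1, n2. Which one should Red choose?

n2

n1 (Blue): min(-6, -8) = -8
n2 (Blue): min(-6, -2) = -6
r (Red): max(-8, -6) = -6
Red at r wants the highest of {n1=-8, n2=-6}, so chooses n2.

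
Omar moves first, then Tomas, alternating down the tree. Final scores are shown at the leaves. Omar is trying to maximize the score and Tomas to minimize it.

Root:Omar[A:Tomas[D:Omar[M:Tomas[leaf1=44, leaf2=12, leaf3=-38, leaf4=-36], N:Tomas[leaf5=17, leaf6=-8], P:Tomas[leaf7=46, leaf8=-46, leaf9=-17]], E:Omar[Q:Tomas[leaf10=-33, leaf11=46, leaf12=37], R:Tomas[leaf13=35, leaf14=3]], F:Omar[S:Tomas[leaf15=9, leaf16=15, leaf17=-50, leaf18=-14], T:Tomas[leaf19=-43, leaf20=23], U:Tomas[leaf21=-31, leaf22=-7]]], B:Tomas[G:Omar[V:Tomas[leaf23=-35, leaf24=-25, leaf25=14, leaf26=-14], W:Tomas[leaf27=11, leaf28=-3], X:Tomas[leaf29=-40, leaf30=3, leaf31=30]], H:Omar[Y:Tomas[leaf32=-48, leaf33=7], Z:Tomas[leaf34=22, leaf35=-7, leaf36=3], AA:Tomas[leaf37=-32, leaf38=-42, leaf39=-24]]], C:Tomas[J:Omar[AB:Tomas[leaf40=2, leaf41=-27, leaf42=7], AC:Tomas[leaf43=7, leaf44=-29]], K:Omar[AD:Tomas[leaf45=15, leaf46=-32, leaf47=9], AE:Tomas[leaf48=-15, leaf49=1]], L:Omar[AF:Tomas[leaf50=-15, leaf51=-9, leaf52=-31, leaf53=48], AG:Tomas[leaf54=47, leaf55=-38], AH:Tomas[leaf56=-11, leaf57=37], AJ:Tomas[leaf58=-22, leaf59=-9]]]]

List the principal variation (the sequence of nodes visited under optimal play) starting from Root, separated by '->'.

M (Tomas): min(44, 12, -38, -36) = -38
N (Tomas): min(17, -8) = -8
P (Tomas): min(46, -46, -17) = -46
D (Omar): max(-38, -8, -46) = -8
Q (Tomas): min(-33, 46, 37) = -33
R (Tomas): min(35, 3) = 3
E (Omar): max(-33, 3) = 3
S (Tomas): min(9, 15, -50, -14) = -50
T (Tomas): min(-43, 23) = -43
U (Tomas): min(-31, -7) = -31
F (Omar): max(-50, -43, -31) = -31
A (Tomas): min(-8, 3, -31) = -31
V (Tomas): min(-35, -25, 14, -14) = -35
W (Tomas): min(11, -3) = -3
X (Tomas): min(-40, 3, 30) = -40
G (Omar): max(-35, -3, -40) = -3
Y (Tomas): min(-48, 7) = -48
Z (Tomas): min(22, -7, 3) = -7
AA (Tomas): min(-32, -42, -24) = -42
H (Omar): max(-48, -7, -42) = -7
B (Tomas): min(-3, -7) = -7
AB (Tomas): min(2, -27, 7) = -27
AC (Tomas): min(7, -29) = -29
J (Omar): max(-27, -29) = -27
AD (Tomas): min(15, -32, 9) = -32
AE (Tomas): min(-15, 1) = -15
K (Omar): max(-32, -15) = -15
AF (Tomas): min(-15, -9, -31, 48) = -31
AG (Tomas): min(47, -38) = -38
AH (Tomas): min(-11, 37) = -11
AJ (Tomas): min(-22, -9) = -22
L (Omar): max(-31, -38, -11, -22) = -11
C (Tomas): min(-27, -15, -11) = -27
Root (Omar): max(-31, -7, -27) = -7
At Root, Omar picks B (highest: -7).
At B, Tomas picks H (lowest: -7).
At H, Omar picks Z (highest: -7).
At Z, Tomas picks leaf35 (lowest: -7).
Terminal value -7.

Root -> B -> H -> Z -> leaf35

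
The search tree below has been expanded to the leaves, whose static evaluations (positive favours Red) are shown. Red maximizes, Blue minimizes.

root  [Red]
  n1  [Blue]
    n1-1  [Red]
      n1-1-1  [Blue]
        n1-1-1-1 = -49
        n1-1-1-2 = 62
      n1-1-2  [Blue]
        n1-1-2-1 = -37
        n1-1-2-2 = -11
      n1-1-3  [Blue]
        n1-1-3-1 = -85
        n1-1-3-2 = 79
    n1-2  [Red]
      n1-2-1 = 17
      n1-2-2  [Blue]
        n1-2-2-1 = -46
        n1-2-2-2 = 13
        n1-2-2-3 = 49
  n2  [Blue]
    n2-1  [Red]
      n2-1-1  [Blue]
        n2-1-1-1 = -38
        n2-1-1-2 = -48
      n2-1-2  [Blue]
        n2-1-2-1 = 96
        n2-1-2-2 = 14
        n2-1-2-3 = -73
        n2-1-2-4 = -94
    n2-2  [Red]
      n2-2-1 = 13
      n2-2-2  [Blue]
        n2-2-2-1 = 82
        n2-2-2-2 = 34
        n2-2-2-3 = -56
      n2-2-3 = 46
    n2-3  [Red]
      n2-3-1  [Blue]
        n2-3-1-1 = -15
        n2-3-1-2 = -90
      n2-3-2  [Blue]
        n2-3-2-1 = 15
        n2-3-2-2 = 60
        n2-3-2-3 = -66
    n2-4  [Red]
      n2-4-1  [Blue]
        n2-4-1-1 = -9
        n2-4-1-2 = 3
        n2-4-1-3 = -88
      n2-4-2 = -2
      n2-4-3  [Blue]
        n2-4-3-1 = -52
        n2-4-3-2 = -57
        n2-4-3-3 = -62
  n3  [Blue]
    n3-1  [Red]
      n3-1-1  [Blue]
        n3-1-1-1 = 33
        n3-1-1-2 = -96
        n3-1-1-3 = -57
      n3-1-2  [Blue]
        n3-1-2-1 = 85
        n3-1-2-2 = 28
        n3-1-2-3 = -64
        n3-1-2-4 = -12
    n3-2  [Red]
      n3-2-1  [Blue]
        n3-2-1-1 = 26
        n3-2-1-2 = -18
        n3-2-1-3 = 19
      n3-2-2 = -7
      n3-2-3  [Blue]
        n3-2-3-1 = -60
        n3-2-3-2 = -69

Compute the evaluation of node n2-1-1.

-48

n2-1-1 (Blue): min(-38, -48) = -48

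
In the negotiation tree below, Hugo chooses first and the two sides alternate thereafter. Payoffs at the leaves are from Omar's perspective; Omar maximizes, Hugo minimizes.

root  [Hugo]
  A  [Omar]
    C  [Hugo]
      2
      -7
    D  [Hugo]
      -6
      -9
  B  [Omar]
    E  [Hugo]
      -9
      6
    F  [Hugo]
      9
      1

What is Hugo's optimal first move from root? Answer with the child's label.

A

C (Hugo): min(2, -7) = -7
D (Hugo): min(-6, -9) = -9
A (Omar): max(-7, -9) = -7
E (Hugo): min(-9, 6) = -9
F (Hugo): min(9, 1) = 1
B (Omar): max(-9, 1) = 1
root (Hugo): min(-7, 1) = -7
Hugo at root wants the lowest of {A=-7, B=1}, so chooses A.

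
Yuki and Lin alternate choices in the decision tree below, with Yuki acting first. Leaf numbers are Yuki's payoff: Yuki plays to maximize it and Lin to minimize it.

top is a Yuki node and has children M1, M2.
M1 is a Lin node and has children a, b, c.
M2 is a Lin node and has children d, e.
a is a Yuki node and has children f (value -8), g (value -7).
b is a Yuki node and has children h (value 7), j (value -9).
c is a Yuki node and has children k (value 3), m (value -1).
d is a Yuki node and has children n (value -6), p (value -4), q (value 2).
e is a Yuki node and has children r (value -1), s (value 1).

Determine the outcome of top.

a (Yuki): max(-8, -7) = -7
b (Yuki): max(7, -9) = 7
c (Yuki): max(3, -1) = 3
M1 (Lin): min(-7, 7, 3) = -7
d (Yuki): max(-6, -4, 2) = 2
e (Yuki): max(-1, 1) = 1
M2 (Lin): min(2, 1) = 1
top (Yuki): max(-7, 1) = 1

1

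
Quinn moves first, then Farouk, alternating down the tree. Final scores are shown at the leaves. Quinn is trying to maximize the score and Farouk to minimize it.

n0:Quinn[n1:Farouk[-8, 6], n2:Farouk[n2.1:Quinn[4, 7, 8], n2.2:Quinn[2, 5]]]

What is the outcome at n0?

5

n1 (Farouk): min(-8, 6) = -8
n2.1 (Quinn): max(4, 7, 8) = 8
n2.2 (Quinn): max(2, 5) = 5
n2 (Farouk): min(8, 5) = 5
n0 (Quinn): max(-8, 5) = 5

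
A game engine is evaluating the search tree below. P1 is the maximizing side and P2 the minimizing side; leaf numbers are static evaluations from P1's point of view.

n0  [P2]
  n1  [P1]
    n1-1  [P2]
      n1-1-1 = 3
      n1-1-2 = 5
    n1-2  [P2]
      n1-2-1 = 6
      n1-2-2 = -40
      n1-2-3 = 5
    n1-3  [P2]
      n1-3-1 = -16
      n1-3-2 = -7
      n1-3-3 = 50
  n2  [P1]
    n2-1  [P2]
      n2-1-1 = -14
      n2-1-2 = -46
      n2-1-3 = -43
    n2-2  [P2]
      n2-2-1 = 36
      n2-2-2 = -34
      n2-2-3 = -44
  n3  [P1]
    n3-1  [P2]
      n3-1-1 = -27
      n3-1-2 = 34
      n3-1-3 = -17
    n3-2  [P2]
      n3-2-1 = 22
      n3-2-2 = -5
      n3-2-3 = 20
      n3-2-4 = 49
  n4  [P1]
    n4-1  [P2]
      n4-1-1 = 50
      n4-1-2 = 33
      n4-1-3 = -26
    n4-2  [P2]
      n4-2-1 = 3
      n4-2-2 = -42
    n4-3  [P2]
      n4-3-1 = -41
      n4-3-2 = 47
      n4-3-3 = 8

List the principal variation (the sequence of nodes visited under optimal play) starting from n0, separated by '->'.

n1-1 (P2): min(3, 5) = 3
n1-2 (P2): min(6, -40, 5) = -40
n1-3 (P2): min(-16, -7, 50) = -16
n1 (P1): max(3, -40, -16) = 3
n2-1 (P2): min(-14, -46, -43) = -46
n2-2 (P2): min(36, -34, -44) = -44
n2 (P1): max(-46, -44) = -44
n3-1 (P2): min(-27, 34, -17) = -27
n3-2 (P2): min(22, -5, 20, 49) = -5
n3 (P1): max(-27, -5) = -5
n4-1 (P2): min(50, 33, -26) = -26
n4-2 (P2): min(3, -42) = -42
n4-3 (P2): min(-41, 47, 8) = -41
n4 (P1): max(-26, -42, -41) = -26
n0 (P2): min(3, -44, -5, -26) = -44
At n0, P2 picks n2 (lowest: -44).
At n2, P1 picks n2-2 (highest: -44).
At n2-2, P2 picks n2-2-3 (lowest: -44).
Terminal value -44.

n0 -> n2 -> n2-2 -> n2-2-3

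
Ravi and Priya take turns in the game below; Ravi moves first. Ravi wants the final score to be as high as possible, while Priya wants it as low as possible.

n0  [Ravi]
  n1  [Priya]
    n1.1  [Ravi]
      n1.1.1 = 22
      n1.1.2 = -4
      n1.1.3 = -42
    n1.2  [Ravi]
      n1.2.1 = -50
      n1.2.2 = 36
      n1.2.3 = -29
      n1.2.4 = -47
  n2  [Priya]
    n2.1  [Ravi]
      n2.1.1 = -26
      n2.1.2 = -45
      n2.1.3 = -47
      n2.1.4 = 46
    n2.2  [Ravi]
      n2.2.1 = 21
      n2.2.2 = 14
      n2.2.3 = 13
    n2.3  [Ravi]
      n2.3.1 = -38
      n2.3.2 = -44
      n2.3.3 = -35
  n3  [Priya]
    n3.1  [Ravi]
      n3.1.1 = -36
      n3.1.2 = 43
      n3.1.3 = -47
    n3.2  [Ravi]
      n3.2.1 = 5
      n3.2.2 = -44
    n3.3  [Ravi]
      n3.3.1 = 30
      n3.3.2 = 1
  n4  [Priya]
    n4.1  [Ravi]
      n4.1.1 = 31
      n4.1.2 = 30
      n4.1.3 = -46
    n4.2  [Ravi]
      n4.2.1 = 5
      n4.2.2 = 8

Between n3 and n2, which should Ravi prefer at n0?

n3

n3.1 (Ravi): max(-36, 43, -47) = 43
n3.2 (Ravi): max(5, -44) = 5
n3.3 (Ravi): max(30, 1) = 30
n3 (Priya): min(43, 5, 30) = 5
n2.1 (Ravi): max(-26, -45, -47, 46) = 46
n2.2 (Ravi): max(21, 14, 13) = 21
n2.3 (Ravi): max(-38, -44, -35) = -35
n2 (Priya): min(46, 21, -35) = -35
Ravi prefers the higher value; n3=5, n2=-35. n3 is better since 5 > -35.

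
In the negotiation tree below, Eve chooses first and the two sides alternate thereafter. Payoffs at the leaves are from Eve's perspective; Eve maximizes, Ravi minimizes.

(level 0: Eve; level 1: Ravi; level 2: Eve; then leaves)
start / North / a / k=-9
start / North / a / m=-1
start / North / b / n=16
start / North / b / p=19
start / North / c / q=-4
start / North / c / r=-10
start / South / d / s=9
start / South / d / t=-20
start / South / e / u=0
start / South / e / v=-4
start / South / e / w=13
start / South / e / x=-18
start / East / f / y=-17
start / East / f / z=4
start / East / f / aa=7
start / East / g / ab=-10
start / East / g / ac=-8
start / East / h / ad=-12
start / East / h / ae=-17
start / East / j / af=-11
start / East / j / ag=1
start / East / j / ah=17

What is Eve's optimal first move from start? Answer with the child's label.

South

a (Eve): max(-9, -1) = -1
b (Eve): max(16, 19) = 19
c (Eve): max(-4, -10) = -4
North (Ravi): min(-1, 19, -4) = -4
d (Eve): max(9, -20) = 9
e (Eve): max(0, -4, 13, -18) = 13
South (Ravi): min(9, 13) = 9
f (Eve): max(-17, 4, 7) = 7
g (Eve): max(-10, -8) = -8
h (Eve): max(-12, -17) = -12
j (Eve): max(-11, 1, 17) = 17
East (Ravi): min(7, -8, -12, 17) = -12
start (Eve): max(-4, 9, -12) = 9
Eve at start wants the highest of {North=-4, South=9, East=-12}, so chooses South.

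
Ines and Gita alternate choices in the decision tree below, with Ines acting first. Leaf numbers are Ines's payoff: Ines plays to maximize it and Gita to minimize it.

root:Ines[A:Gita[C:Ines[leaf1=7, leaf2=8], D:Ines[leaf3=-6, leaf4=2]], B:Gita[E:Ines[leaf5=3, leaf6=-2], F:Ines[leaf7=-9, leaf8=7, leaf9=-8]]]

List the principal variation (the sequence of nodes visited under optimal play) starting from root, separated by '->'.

C (Ines): max(7, 8) = 8
D (Ines): max(-6, 2) = 2
A (Gita): min(8, 2) = 2
E (Ines): max(3, -2) = 3
F (Ines): max(-9, 7, -8) = 7
B (Gita): min(3, 7) = 3
root (Ines): max(2, 3) = 3
At root, Ines picks B (highest: 3).
At B, Gita picks E (lowest: 3).
At E, Ines picks leaf5 (highest: 3).
Terminal value 3.

root -> B -> E -> leaf5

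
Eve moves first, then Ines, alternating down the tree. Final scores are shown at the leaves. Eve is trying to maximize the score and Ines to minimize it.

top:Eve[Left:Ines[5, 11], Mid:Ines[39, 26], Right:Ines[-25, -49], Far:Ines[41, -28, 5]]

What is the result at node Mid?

Mid (Ines): min(39, 26) = 26

26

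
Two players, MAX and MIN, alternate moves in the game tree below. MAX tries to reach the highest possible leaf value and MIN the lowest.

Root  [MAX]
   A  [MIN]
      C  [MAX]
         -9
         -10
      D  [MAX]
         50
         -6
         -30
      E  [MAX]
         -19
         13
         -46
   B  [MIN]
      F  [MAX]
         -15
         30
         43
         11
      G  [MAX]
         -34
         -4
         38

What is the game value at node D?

50

D (MAX): max(50, -6, -30) = 50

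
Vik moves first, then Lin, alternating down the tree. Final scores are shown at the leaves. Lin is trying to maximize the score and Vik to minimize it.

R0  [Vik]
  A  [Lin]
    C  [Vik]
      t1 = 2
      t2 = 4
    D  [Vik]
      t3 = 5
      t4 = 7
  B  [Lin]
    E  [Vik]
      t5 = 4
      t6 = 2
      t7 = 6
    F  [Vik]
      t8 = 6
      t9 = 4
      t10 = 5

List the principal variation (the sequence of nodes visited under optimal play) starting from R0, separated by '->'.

R0 -> B -> F -> t9

C (Vik): min(2, 4) = 2
D (Vik): min(5, 7) = 5
A (Lin): max(2, 5) = 5
E (Vik): min(4, 2, 6) = 2
F (Vik): min(6, 4, 5) = 4
B (Lin): max(2, 4) = 4
R0 (Vik): min(5, 4) = 4
At R0, Vik picks B (lowest: 4).
At B, Lin picks F (highest: 4).
At F, Vik picks t9 (lowest: 4).
Terminal value 4.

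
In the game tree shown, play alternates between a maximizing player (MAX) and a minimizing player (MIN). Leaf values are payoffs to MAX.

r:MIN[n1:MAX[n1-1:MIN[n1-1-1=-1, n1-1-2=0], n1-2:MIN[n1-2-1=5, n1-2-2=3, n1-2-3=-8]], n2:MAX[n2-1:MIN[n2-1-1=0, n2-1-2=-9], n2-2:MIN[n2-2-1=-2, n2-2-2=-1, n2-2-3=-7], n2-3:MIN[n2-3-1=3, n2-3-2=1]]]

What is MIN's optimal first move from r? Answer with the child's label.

n1

n1-1 (MIN): min(-1, 0) = -1
n1-2 (MIN): min(5, 3, -8) = -8
n1 (MAX): max(-1, -8) = -1
n2-1 (MIN): min(0, -9) = -9
n2-2 (MIN): min(-2, -1, -7) = -7
n2-3 (MIN): min(3, 1) = 1
n2 (MAX): max(-9, -7, 1) = 1
r (MIN): min(-1, 1) = -1
MIN at r wants the lowest of {n1=-1, n2=1}, so chooses n1.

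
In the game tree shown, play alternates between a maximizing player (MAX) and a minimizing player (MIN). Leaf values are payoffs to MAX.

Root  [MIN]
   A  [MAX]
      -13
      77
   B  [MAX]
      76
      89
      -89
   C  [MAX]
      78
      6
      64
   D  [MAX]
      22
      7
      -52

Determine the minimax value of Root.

22

A (MAX): max(-13, 77) = 77
B (MAX): max(76, 89, -89) = 89
C (MAX): max(78, 6, 64) = 78
D (MAX): max(22, 7, -52) = 22
Root (MIN): min(77, 89, 78, 22) = 22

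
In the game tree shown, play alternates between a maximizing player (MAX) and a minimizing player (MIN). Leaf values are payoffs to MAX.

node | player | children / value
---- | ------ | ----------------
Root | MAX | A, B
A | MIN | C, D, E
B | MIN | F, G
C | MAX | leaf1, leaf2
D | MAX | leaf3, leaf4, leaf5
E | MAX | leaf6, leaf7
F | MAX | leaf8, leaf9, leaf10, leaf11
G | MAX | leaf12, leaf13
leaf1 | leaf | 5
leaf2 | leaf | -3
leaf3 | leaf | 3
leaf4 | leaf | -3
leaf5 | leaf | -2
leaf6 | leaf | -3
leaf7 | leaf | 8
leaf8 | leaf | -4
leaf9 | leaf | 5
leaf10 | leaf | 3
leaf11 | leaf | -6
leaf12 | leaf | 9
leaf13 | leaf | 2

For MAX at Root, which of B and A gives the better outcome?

B

F (MAX): max(-4, 5, 3, -6) = 5
G (MAX): max(9, 2) = 9
B (MIN): min(5, 9) = 5
C (MAX): max(5, -3) = 5
D (MAX): max(3, -3, -2) = 3
E (MAX): max(-3, 8) = 8
A (MIN): min(5, 3, 8) = 3
MAX prefers the higher value; B=5, A=3. B is better since 5 > 3.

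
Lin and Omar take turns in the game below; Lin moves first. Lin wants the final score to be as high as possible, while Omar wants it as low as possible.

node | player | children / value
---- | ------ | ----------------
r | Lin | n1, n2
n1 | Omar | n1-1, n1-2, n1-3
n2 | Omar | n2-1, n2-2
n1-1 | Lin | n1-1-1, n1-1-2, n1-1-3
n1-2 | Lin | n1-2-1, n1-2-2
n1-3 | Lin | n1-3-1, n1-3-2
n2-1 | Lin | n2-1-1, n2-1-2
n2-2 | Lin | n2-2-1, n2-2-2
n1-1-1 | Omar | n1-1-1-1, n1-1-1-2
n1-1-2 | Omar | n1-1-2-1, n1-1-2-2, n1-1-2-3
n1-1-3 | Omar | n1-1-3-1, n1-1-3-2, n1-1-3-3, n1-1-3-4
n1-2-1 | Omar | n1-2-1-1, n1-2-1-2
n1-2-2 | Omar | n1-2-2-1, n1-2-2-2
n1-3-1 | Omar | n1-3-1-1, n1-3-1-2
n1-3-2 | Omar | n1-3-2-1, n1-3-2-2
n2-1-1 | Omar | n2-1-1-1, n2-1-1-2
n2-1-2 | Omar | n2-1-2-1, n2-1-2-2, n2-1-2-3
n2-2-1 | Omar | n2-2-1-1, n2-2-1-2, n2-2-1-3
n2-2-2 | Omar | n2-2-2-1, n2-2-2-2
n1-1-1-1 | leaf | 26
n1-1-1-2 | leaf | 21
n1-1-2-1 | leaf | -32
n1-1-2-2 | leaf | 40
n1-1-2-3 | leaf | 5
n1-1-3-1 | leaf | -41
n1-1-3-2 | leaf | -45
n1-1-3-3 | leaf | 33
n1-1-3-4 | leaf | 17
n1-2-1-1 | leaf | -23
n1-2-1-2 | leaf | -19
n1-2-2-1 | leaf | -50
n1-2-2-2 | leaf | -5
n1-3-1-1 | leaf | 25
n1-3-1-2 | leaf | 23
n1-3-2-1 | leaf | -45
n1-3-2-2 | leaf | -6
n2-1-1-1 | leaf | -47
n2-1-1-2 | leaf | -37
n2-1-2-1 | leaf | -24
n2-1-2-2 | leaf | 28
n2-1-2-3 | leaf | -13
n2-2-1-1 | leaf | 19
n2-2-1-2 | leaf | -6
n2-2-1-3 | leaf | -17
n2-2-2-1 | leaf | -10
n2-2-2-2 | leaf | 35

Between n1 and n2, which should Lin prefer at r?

n1

n1-1-1 (Omar): min(26, 21) = 21
n1-1-2 (Omar): min(-32, 40, 5) = -32
n1-1-3 (Omar): min(-41, -45, 33, 17) = -45
n1-1 (Lin): max(21, -32, -45) = 21
n1-2-1 (Omar): min(-23, -19) = -23
n1-2-2 (Omar): min(-50, -5) = -50
n1-2 (Lin): max(-23, -50) = -23
n1-3-1 (Omar): min(25, 23) = 23
n1-3-2 (Omar): min(-45, -6) = -45
n1-3 (Lin): max(23, -45) = 23
n1 (Omar): min(21, -23, 23) = -23
n2-1-1 (Omar): min(-47, -37) = -47
n2-1-2 (Omar): min(-24, 28, -13) = -24
n2-1 (Lin): max(-47, -24) = -24
n2-2-1 (Omar): min(19, -6, -17) = -17
n2-2-2 (Omar): min(-10, 35) = -10
n2-2 (Lin): max(-17, -10) = -10
n2 (Omar): min(-24, -10) = -24
Lin prefers the higher value; n1=-23, n2=-24. n1 is better since -23 > -24.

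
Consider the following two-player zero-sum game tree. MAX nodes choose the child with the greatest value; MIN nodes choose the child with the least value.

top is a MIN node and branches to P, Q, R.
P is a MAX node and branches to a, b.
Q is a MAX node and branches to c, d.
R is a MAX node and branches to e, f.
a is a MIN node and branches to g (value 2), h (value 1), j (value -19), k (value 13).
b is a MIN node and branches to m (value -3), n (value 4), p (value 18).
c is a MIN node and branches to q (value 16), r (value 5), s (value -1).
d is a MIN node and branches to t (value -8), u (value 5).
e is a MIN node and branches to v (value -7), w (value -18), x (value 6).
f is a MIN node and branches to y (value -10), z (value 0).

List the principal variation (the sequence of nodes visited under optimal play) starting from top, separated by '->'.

top -> R -> f -> y

a (MIN): min(2, 1, -19, 13) = -19
b (MIN): min(-3, 4, 18) = -3
P (MAX): max(-19, -3) = -3
c (MIN): min(16, 5, -1) = -1
d (MIN): min(-8, 5) = -8
Q (MAX): max(-1, -8) = -1
e (MIN): min(-7, -18, 6) = -18
f (MIN): min(-10, 0) = -10
R (MAX): max(-18, -10) = -10
top (MIN): min(-3, -1, -10) = -10
At top, MIN picks R (lowest: -10).
At R, MAX picks f (highest: -10).
At f, MIN picks y (lowest: -10).
Terminal value -10.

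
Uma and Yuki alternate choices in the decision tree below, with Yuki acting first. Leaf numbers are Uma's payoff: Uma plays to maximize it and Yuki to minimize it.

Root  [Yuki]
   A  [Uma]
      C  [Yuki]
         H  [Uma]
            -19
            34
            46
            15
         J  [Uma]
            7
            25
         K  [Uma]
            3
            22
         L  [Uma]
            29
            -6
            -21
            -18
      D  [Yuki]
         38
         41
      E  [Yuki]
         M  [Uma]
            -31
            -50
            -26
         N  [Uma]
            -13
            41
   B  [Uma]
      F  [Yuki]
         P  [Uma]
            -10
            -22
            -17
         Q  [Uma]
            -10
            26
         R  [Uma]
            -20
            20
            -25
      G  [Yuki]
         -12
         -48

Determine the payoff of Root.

-10

H (Uma): max(-19, 34, 46, 15) = 46
J (Uma): max(7, 25) = 25
K (Uma): max(3, 22) = 22
L (Uma): max(29, -6, -21, -18) = 29
C (Yuki): min(46, 25, 22, 29) = 22
D (Yuki): min(38, 41) = 38
M (Uma): max(-31, -50, -26) = -26
N (Uma): max(-13, 41) = 41
E (Yuki): min(-26, 41) = -26
A (Uma): max(22, 38, -26) = 38
P (Uma): max(-10, -22, -17) = -10
Q (Uma): max(-10, 26) = 26
R (Uma): max(-20, 20, -25) = 20
F (Yuki): min(-10, 26, 20) = -10
G (Yuki): min(-12, -48) = -48
B (Uma): max(-10, -48) = -10
Root (Yuki): min(38, -10) = -10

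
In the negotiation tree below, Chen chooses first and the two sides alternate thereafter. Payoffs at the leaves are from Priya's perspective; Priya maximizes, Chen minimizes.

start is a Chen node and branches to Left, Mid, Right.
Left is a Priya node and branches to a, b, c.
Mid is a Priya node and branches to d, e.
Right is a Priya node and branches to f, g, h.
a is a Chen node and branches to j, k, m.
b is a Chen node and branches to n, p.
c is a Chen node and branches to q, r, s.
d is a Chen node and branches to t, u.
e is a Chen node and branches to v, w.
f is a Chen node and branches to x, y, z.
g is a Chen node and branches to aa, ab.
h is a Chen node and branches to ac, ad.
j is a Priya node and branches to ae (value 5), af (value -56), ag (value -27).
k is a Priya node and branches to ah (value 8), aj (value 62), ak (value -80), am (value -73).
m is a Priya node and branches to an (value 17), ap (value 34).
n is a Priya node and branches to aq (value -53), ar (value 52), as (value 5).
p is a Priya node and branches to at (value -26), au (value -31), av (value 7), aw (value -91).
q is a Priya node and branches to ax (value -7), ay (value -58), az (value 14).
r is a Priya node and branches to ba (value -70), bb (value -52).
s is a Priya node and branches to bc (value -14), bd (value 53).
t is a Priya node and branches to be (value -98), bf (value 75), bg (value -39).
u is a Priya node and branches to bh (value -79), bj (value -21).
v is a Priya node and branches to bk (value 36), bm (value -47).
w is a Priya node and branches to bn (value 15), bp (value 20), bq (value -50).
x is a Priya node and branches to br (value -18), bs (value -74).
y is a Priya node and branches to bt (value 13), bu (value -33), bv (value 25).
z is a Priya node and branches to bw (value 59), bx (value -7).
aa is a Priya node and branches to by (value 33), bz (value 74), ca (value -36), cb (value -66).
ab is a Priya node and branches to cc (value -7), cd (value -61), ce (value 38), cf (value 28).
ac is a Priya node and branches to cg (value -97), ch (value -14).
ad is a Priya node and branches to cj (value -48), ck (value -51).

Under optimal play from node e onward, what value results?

20

v (Priya): max(36, -47) = 36
w (Priya): max(15, 20, -50) = 20
e (Chen): min(36, 20) = 20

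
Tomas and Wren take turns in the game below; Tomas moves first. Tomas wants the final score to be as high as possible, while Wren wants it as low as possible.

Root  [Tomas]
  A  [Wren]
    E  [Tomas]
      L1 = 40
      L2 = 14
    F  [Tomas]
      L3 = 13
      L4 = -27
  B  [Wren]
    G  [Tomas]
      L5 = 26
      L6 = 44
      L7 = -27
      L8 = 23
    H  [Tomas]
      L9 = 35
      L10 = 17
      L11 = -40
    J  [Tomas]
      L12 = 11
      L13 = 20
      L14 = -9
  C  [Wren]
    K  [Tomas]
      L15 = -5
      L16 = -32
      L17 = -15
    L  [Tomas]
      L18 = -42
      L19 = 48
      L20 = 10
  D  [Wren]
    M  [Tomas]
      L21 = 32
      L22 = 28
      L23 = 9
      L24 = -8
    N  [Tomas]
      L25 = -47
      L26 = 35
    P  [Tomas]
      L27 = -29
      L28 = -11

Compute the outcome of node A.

13

E (Tomas): max(40, 14) = 40
F (Tomas): max(13, -27) = 13
A (Wren): min(40, 13) = 13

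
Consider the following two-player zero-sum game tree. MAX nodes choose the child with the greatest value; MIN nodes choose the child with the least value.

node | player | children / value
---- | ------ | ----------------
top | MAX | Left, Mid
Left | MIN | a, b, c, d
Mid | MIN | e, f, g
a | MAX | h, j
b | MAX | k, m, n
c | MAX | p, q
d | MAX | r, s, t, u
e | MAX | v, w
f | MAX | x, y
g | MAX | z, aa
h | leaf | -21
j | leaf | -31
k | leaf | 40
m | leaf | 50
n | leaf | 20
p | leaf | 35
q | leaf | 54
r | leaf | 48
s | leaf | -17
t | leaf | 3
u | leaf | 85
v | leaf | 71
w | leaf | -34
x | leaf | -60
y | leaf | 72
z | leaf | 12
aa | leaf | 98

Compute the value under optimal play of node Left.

-21

a (MAX): max(-21, -31) = -21
b (MAX): max(40, 50, 20) = 50
c (MAX): max(35, 54) = 54
d (MAX): max(48, -17, 3, 85) = 85
Left (MIN): min(-21, 50, 54, 85) = -21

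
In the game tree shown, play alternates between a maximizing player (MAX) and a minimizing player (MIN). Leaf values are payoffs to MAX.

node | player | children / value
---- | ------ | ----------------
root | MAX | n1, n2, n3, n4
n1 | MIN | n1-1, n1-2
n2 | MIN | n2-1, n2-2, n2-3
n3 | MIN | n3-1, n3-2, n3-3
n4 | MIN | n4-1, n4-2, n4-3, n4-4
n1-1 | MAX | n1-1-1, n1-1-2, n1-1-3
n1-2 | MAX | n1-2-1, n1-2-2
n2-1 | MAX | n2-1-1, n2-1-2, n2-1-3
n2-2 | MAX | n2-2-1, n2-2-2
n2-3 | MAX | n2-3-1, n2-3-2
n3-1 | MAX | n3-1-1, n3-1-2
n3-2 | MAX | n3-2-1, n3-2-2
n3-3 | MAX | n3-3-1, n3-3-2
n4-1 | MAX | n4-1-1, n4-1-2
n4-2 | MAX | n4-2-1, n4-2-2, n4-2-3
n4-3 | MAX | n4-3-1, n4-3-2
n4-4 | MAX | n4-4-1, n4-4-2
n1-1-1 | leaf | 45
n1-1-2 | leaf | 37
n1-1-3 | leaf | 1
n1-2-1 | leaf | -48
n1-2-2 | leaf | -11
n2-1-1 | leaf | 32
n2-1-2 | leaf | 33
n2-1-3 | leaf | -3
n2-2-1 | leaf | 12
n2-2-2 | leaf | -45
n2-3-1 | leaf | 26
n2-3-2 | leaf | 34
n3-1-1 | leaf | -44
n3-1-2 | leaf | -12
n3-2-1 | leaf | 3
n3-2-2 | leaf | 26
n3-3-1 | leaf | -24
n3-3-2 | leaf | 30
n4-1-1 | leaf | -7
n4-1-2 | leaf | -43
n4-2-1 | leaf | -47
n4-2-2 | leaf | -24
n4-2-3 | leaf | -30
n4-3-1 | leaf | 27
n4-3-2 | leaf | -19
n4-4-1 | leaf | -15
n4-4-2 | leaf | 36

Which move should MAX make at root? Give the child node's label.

n1-1 (MAX): max(45, 37, 1) = 45
n1-2 (MAX): max(-48, -11) = -11
n1 (MIN): min(45, -11) = -11
n2-1 (MAX): max(32, 33, -3) = 33
n2-2 (MAX): max(12, -45) = 12
n2-3 (MAX): max(26, 34) = 34
n2 (MIN): min(33, 12, 34) = 12
n3-1 (MAX): max(-44, -12) = -12
n3-2 (MAX): max(3, 26) = 26
n3-3 (MAX): max(-24, 30) = 30
n3 (MIN): min(-12, 26, 30) = -12
n4-1 (MAX): max(-7, -43) = -7
n4-2 (MAX): max(-47, -24, -30) = -24
n4-3 (MAX): max(27, -19) = 27
n4-4 (MAX): max(-15, 36) = 36
n4 (MIN): min(-7, -24, 27, 36) = -24
root (MAX): max(-11, 12, -12, -24) = 12
MAX at root wants the highest of {n1=-11, n2=12, n3=-12, n4=-24}, so chooses n2.

n2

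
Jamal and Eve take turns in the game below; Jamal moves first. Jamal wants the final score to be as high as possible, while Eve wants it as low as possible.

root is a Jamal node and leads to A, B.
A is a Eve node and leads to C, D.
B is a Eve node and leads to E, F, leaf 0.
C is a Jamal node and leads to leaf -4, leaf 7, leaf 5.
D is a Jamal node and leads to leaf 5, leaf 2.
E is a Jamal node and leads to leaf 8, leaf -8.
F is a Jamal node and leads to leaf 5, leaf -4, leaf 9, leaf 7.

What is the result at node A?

5

C (Jamal): max(-4, 7, 5) = 7
D (Jamal): max(5, 2) = 5
A (Eve): min(7, 5) = 5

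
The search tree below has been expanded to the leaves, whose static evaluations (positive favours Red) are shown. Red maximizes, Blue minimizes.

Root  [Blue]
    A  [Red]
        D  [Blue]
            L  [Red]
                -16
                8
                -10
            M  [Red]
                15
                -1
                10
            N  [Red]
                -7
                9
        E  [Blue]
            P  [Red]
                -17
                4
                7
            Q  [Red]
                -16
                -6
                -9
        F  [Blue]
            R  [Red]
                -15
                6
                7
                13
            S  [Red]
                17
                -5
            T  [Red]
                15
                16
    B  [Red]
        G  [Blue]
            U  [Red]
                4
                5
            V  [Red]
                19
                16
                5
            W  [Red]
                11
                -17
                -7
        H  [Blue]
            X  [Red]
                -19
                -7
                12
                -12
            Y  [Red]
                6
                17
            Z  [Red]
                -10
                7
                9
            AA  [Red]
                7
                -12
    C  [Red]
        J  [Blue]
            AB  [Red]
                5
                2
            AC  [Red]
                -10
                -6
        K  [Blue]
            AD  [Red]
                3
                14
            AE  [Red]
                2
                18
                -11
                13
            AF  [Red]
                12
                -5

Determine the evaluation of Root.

7

L (Red): max(-16, 8, -10) = 8
M (Red): max(15, -1, 10) = 15
N (Red): max(-7, 9) = 9
D (Blue): min(8, 15, 9) = 8
P (Red): max(-17, 4, 7) = 7
Q (Red): max(-16, -6, -9) = -6
E (Blue): min(7, -6) = -6
R (Red): max(-15, 6, 7, 13) = 13
S (Red): max(17, -5) = 17
T (Red): max(15, 16) = 16
F (Blue): min(13, 17, 16) = 13
A (Red): max(8, -6, 13) = 13
U (Red): max(4, 5) = 5
V (Red): max(19, 16, 5) = 19
W (Red): max(11, -17, -7) = 11
G (Blue): min(5, 19, 11) = 5
X (Red): max(-19, -7, 12, -12) = 12
Y (Red): max(6, 17) = 17
Z (Red): max(-10, 7, 9) = 9
AA (Red): max(7, -12) = 7
H (Blue): min(12, 17, 9, 7) = 7
B (Red): max(5, 7) = 7
AB (Red): max(5, 2) = 5
AC (Red): max(-10, -6) = -6
J (Blue): min(5, -6) = -6
AD (Red): max(3, 14) = 14
AE (Red): max(2, 18, -11, 13) = 18
AF (Red): max(12, -5) = 12
K (Blue): min(14, 18, 12) = 12
C (Red): max(-6, 12) = 12
Root (Blue): min(13, 7, 12) = 7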